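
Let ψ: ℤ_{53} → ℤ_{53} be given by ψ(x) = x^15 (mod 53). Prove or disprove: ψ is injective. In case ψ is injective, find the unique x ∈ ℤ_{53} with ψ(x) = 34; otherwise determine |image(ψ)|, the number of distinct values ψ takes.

Since 53 is prime, the nonzero elements of ℤ_{53} form a cyclic group of order 52.
As gcd(15, 52) = 1, raising to the 15th power is a bijection on this group: if a^15 ≡ b^15 then (ab^{−1})^15 = 1, and the only element of order dividing gcd(15, 52) = 1 is 1, so a = b.
With ψ(0) = 0 this makes ψ injective on all of ℤ_{53}, hence bijective (finite equal-size domain and codomain). In particular ψ is injective.
Since ψ is injective, we find the preimage of 34. The inverse of x ↦ x^15 on (ℤ_{53})^× is x ↦ x^7, because 15·7 = 105 = 2·52 + 1 ≡ 1 (mod 52) and x^{52} = 1 for x ≠ 0 (Fermat). So ψ⁻¹(34) = 34^7 mod 53.
Repeated squaring mod 53: 34^1 ≡ 34, 34^2 ≡ 34² = 1156 ≡ 43, 34^4 ≡ 43² = 1849 ≡ 47. Since 7 = 4 + 2 + 1, 34^7 ≡ 47·43·34: 47·43 = 2021 ≡ 7, then 7·34 = 238 ≡ 26. So 34^7 ≡ 26 (mod 53).
Hence ψ⁻¹(34) = 26.

26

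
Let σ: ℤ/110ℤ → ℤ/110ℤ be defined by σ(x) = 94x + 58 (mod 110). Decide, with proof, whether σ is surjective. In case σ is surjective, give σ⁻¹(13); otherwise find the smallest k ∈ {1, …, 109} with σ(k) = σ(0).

Since gcd(94, 110) = 2, we have 94x ≡ 0 (mod 2) for all x, so σ(x) ≡ 0 (mod 2).
But 1 ≢ 0 (mod 2), so 1 ∈ ℤ/110ℤ has no preimage. So σ is not surjective.
Since σ is not surjective, we find the least positive k with σ(k) = σ(0): this means 94k ≡ 0 (mod 110), i.e. 110 ∣ 94k. Since gcd(94, 110) = 2, dividing through by 2 this holds exactly when 55 ∣ 47k, and as gcd(47, 55) = 1, exactly when 55 ∣ k.
The smallest positive such k is 55.

55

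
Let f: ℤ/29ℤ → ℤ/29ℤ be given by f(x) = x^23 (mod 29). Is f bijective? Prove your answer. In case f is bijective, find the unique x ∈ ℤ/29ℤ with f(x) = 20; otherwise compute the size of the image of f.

Since 29 is prime, the nonzero elements of ℤ/29ℤ form a cyclic group of order 28.
As gcd(23, 28) = 1, raising to the 23rd power is a bijection on this group: if x_1^23 ≡ x_2^23 then (x_1x_2^{−1})^23 = 1, and the only element of order dividing gcd(23, 28) = 1 is 1, so x_1 = x_2.
With f(0) = 0 this makes f injective on all of ℤ/29ℤ, hence bijective (finite equal-size domain and codomain). In particular f is bijective.
Since f is bijective, we find the preimage of 20. The inverse of x ↦ x^23 on (ℤ/29ℤ)^× is x ↦ x^11, because 23·11 = 253 = 9·28 + 1 ≡ 1 (mod 28) and x^{28} = 1 for x ≠ 0 (Fermat). So f⁻¹(20) = 20^11 mod 29.
Repeated squaring mod 29: 20^1 ≡ 20, 20^2 ≡ 20² = 400 ≡ 23, 20^4 ≡ 23² = 529 ≡ 7, 20^8 ≡ 7² = 49 ≡ 20. Since 11 = 8 + 2 + 1, 20^11 ≡ 20·23·20: 20·23 = 460 ≡ 25, then 25·20 = 500 ≡ 7. So 20^11 ≡ 7 (mod 29).
Hence f⁻¹(20) = 7.

7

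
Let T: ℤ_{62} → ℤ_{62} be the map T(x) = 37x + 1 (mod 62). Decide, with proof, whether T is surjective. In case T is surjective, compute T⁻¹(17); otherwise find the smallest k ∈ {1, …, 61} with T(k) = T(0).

44

Since gcd(37, 62) = 1, 37 is invertible modulo 62. Euclid's algorithm: 62 = 1·37 + 25, 37 = 1·25 + 12, 25 = 2·12 + 1; back-substituting gives 1 = 57·37 − 34·62, so 37⁻¹ ≡ 57 (mod 62).
Then y ↦ 57(y − 1) is a two-sided inverse to T, so every y ∈ ℤ_{62} has a preimage.
Thus T is surjective.
Since T is surjective, we compute T⁻¹(17): solve 37x + 1 ≡ 17 (mod 62), i.e. 37x ≡ 16 (mod 62).
Multiplying by 37⁻¹ = 57 gives x ≡ 57·16 = 912 = 14·62 + 44 ≡ 44 (mod 62).
Check: T(44) = 37·44 + 1 = 1629 = 26·62 + 17 ≡ 17 (mod 62).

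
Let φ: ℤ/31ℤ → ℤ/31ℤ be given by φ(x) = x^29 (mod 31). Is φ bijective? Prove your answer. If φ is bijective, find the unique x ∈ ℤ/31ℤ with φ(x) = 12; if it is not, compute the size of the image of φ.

Since 31 is prime, the nonzero elements of ℤ/31ℤ form a cyclic group of order 30.
As gcd(29, 30) = 1, raising to the 29th power is a bijection on this group: if s^29 ≡ t^29 then (st^{−1})^29 = 1, and the only element of order dividing gcd(29, 30) = 1 is 1, so s = t.
With φ(0) = 0 this makes φ injective on all of ℤ/31ℤ, hence bijective (finite equal-size domain and codomain). In particular φ is bijective.
Since φ is bijective, we find the preimage of 12. The inverse of x ↦ x^29 on (ℤ/31ℤ)^× is x ↦ x^29, because 29·29 = 841 = 28·30 + 1 ≡ 1 (mod 30) and x^{30} = 1 for x ≠ 0 (Fermat). So φ⁻¹(12) = 12^29 mod 31.
Repeated squaring mod 31: 12^1 ≡ 12, 12^2 ≡ 12² = 144 ≡ 20, 12^4 ≡ 20² = 400 ≡ 28, 12^8 ≡ 28² = 784 ≡ 9, 12^16 ≡ 9² = 81 ≡ 19. Since 29 = 16 + 8 + 4 + 1, 12^29 ≡ 19·9·28·12: 19·9 = 171 ≡ 16, then 16·28 = 448 ≡ 14, then 14·12 = 168 ≡ 13. So 12^29 ≡ 13 (mod 31).
Hence φ⁻¹(12) = 13.

13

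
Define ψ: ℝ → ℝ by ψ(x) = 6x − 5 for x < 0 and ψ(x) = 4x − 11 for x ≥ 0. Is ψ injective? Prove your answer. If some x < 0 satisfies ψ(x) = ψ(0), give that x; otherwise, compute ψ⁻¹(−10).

-1

Both pieces are strictly increasing (slopes 6 and 4), so each is injective on its own interval.
The left piece maps (−∞, 0) onto (−∞, −5); the right piece maps [0, ∞) onto [−11, ∞).
These images overlap. In particular ψ(0) = −11 (right piece), and solving 6x − 5 = −11 on the left piece gives x = −1 < 0.
So ψ(−1) = ψ(0) with −1 ≠ 0, and ψ is not injective. This x = −1 is the requested value below 0.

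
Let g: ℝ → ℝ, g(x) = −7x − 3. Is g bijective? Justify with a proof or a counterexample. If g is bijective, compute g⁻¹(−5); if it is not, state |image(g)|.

Suppose g(x_1) = g(x_2). Then −7x_1 − 3 = −7x_2 − 3, therefore −7x_1 = −7x_2, so x_1 = x_2.
For any y ∈ ℝ, x = (y + 3)/(−7) satisfies g(x) = y.
So g is bijective.
Since g is bijective, we compute g⁻¹(−5) = (−5 + 3)/(−7) = 2/7.

2/7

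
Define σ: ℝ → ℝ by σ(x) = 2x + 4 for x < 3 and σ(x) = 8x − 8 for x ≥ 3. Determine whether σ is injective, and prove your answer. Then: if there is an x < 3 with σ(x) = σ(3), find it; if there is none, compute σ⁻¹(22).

15/4

Both pieces are strictly increasing (slopes 2 and 8), so each is injective on its own interval.
The left piece maps (−∞, 3) onto (−∞, 10); the right piece maps [3, ∞) onto [16, ∞).
These images are disjoint, so no value is attained by both pieces. Thus σ is injective.
Because the two images are disjoint, no x < 3 has σ(x) = σ(3), so we compute σ⁻¹(22): 22 lies in [16, ∞), so solve 8x − 8 = 22: x = (22 + 8)/8 = 15/4.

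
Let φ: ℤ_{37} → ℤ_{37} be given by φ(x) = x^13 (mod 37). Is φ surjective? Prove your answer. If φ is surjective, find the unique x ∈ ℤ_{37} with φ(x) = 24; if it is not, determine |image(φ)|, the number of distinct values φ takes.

32

Since 37 is prime, the nonzero elements of ℤ_{37} form a cyclic group of order 36.
As gcd(13, 36) = 1, raising to the 13th power is a bijection on this group: if u^13 ≡ v^13 then (uv^{−1})^13 = 1, and the only element of order dividing gcd(13, 36) = 1 is 1, so u = v.
With φ(0) = 0 this makes φ injective on all of ℤ_{37}, hence bijective (finite equal-size domain and codomain). In particular φ is surjective.
Since φ is surjective, we find the preimage of 24. The inverse of x ↦ x^13 on (ℤ_{37})^× is x ↦ x^25, because 13·25 = 325 = 9·36 + 1 ≡ 1 (mod 36) and x^{36} = 1 for x ≠ 0 (Fermat). So φ⁻¹(24) = 24^25 mod 37.
Repeated squaring mod 37: 24^1 ≡ 24, 24^2 ≡ 24² = 576 ≡ 21, 24^4 ≡ 21² = 441 ≡ 34, 24^8 ≡ 34² = 1156 ≡ 9, 24^16 ≡ 9² = 81 ≡ 7. Since 25 = 16 + 8 + 1, 24^25 ≡ 7·9·24: 7·9 = 63 ≡ 26, then 26·24 = 624 ≡ 32. So 24^25 ≡ 32 (mod 37).
Hence φ⁻¹(24) = 32.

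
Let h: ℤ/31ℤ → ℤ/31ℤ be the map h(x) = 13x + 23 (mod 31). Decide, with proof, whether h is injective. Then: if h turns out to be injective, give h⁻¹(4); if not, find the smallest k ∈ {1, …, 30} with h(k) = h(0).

Recall: injectivity means: for all s, t in the domain, h(s) = h(t) implies s = t.
Suppose h(s) = h(t) in ℤ/31ℤ. Then 13s + 23 ≡ 13t + 23 (mod 31), thus 13(s − t) ≡ 0 (mod 31).
Since gcd(13, 31) = 1, 13 is invertible modulo 31, thus s − t ≡ 0 (mod 31), i.e. s = t.
Thus h is injective.
We now compute 13⁻¹ mod 31 explicitly. Euclid's algorithm: 31 = 2·13 + 5, 13 = 2·5 + 3, 5 = 1·3 + 2, 3 = 1·2 + 1; back-substituting gives 1 = 12·13 − 5·31, so 13⁻¹ ≡ 12 (mod 31).
Since h is injective, we find h⁻¹(4): we need 13x ≡ 4 − 23 ≡ 12 (mod 31). Using 13⁻¹ = 12: x ≡ 12·12 = 144 = 4·31 + 20, so x = 20.
Check: h(20) = 13·20 + 23 = 283 = 9·31 + 4 ≡ 4 (mod 31).

20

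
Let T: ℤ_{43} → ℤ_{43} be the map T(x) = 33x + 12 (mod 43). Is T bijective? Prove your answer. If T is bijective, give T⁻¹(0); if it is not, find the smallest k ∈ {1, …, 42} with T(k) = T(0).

Suppose T(x_1) = T(x_2) in ℤ_{43}. Then 33x_1 + 12 ≡ 33x_2 + 12 (mod 43), hence 33(x_1 − x_2) ≡ 0 (mod 43).
Since gcd(33, 43) = 1, 33 is invertible modulo 43, hence x_1 − x_2 ≡ 0 (mod 43), i.e. x_1 = x_2.
We now compute 33⁻¹ mod 43 explicitly. Euclid's algorithm: 43 = 1·33 + 10, 33 = 3·10 + 3, 10 = 3·3 + 1; back-substituting gives 1 = 30·33 − 23·43, so 33⁻¹ ≡ 30 (mod 43).
Then y ↦ 30(y − 12) is a two-sided inverse to T, so every y ∈ ℤ_{43} has a preimage.
Therefore T is bijective.
Since T is bijective, we compute T⁻¹(0): solve 33x + 12 ≡ 0 (mod 43), i.e. 33x ≡ 31 (mod 43).
Multiplying by 33⁻¹ = 30 gives x ≡ 30·31 = 930 = 21·43 + 27 ≡ 27 (mod 43).
Check: T(27) = 33·27 + 12 = 903 = 21·43 + 0 ≡ 0 (mod 43).

27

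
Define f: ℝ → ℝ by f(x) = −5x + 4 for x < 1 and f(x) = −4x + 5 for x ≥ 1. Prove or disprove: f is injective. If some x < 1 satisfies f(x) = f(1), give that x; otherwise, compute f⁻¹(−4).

3/5

Both pieces are strictly decreasing (slopes −5 and −4), so each is injective on its own interval.
The left piece maps (−∞, 1) onto (−1, ∞); the right piece maps [1, ∞) onto (−∞, 1].
These images overlap. In particular f(1) = 1 (right piece), and solving −5x + 4 = 1 on the left piece gives x = 3/5 < 1.
So f(3/5) = f(1) with 3/5 ≠ 1, and f is not injective. This x = 3/5 is the requested value below 1.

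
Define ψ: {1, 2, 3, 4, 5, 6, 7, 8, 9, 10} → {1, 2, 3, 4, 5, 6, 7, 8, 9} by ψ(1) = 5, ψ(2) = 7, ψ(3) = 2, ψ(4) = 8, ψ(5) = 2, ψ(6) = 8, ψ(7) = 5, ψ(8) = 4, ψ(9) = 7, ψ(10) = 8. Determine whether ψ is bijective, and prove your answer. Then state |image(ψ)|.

ψ(3) = 2 = ψ(5) with 3 ≠ 5, so ψ is not injective, hence not bijective.
The image of ψ is {2, 4, 5, 7, 8}, which has 5 elements.

5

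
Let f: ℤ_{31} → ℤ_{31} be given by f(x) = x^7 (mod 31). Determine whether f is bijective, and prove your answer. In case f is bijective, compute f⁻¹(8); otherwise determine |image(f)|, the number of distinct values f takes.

16

Since 31 is prime, the nonzero elements of ℤ_{31} form a cyclic group of order 30.
As gcd(7, 30) = 1, raising to the 7th power is a bijection on this group: if s^7 ≡ t^7 then (st^{−1})^7 = 1, and the only element of order dividing gcd(7, 30) = 1 is 1, so s = t.
With f(0) = 0 this makes f injective on all of ℤ_{31}, hence bijective (finite equal-size domain and codomain). In particular f is bijective.
Since f is bijective, we find the preimage of 8. The inverse of x ↦ x^7 on (ℤ_{31})^× is x ↦ x^13, because 7·13 = 91 = 3·30 + 1 ≡ 1 (mod 30) and x^{30} = 1 for x ≠ 0 (Fermat). So f⁻¹(8) = 8^13 mod 31.
Repeated squaring mod 31: 8^1 ≡ 8, 8^2 ≡ 8² = 64 ≡ 2, 8^4 ≡ 2² = 4, 8^8 ≡ 4² = 16. Since 13 = 8 + 4 + 1, 8^13 ≡ 16·4·8: 16·4 = 64 ≡ 2, then 2·8 = 16. So 8^13 ≡ 16 (mod 31).
Hence f⁻¹(8) = 16.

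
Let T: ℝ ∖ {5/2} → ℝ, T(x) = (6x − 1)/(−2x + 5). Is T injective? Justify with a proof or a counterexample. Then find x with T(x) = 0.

1/6

Suppose T(u) = T(v). Cross-multiplying: (6u − 1)(−2v + 5) = (6v − 1)(−2u + 5).
Expanding both sides and cancelling the symmetric terms leaves 28·(u − v) = 0. Since 28 ≠ 0, u = v. Hence T is injective.
Solving T(x) = 0: cross-multiplying gives 6x − 1 = 0(−2x + 5), which rearranges to 6x = 1, so x = 1/6.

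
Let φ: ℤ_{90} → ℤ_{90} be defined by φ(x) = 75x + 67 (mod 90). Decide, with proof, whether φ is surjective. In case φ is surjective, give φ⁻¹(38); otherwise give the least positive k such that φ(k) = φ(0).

Since gcd(75, 90) = 15, we have 75x ≡ 0 (mod 15) for all x, so φ(x) ≡ 7 (mod 15).
But 0 ≢ 7 (mod 15), so 0 ∈ ℤ_{90} has no preimage. So φ is not surjective.
Since φ is not surjective, we find the least positive k with φ(k) = φ(0): this means 75k ≡ 0 (mod 90), i.e. 90 ∣ 75k. Since gcd(75, 90) = 15, dividing through by 15 this holds exactly when 6 ∣ 5k, and as gcd(5, 6) = 1, exactly when 6 ∣ k.
The smallest positive such k is 6.

6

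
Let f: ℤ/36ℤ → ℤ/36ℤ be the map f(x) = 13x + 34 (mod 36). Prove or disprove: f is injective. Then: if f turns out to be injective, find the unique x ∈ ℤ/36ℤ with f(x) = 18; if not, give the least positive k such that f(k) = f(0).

If f(s) = f(t), then 13s ≡ 13t (mod 36). Because gcd(13, 36) = 1, we may cancel 13 to get s ≡ t (mod 36).
Thus f is injective.
We now compute 13⁻¹ mod 36 explicitly. Euclid's algorithm: 36 = 2·13 + 10, 13 = 1·10 + 3, 10 = 3·3 + 1; back-substituting gives 1 = 25·13 − 9·36, so 13⁻¹ ≡ 25 (mod 36).
Since f is injective, we compute f⁻¹(18): solve 13x + 34 ≡ 18 (mod 36), i.e. 13x ≡ 20 (mod 36).
Multiplying by 13⁻¹ = 25 gives x ≡ 25·20 = 500 = 13·36 + 32 ≡ 32 (mod 36).
Check: f(32) = 13·32 + 34 = 450 = 12·36 + 18 ≡ 18 (mod 36).

32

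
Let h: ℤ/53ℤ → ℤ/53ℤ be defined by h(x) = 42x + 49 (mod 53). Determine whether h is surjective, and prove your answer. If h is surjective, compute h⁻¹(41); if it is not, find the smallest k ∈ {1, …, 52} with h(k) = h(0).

20

Since gcd(42, 53) = 1, 42 is invertible modulo 53. Euclid's algorithm: 53 = 1·42 + 11, 42 = 3·11 + 9, 11 = 1·9 + 2, 9 = 4·2 + 1; back-substituting gives 1 = 24·42 − 19·53, so 42⁻¹ ≡ 24 (mod 53).
For any y ∈ ℤ/53ℤ, x = 24(y − 49) mod 53 satisfies h(x) = 42·24(y − 49) + 49 ≡ y (since 42·24 ≡ 1 mod 53). So every y has a preimage.
Therefore h is surjective.
Since h is surjective, we find h⁻¹(41): we need 42x ≡ 41 − 49 ≡ 45 (mod 53). Using 42⁻¹ = 24: x ≡ 24·45 = 1080 = 20·53 + 20, so x = 20.
Check: h(20) = 42·20 + 49 = 889 = 16·53 + 41 ≡ 41 (mod 53).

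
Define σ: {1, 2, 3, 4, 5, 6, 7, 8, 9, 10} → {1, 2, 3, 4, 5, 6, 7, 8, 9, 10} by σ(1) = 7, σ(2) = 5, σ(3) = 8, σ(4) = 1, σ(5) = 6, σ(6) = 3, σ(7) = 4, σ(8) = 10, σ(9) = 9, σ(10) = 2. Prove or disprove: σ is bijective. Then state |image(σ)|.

10

The values 7, 5, 8, 1, 6, 3, 4, 10, 9, 2 are a permutation of {1, 2, 3, 4, 5, 6, 7, 8, 9, 10}: each element appears exactly once.
So σ is injective and surjective, hence bijective.
The image of σ is {1, 2, 3, 4, 5, 6, 7, 8, 9, 10}, which has 10 elements.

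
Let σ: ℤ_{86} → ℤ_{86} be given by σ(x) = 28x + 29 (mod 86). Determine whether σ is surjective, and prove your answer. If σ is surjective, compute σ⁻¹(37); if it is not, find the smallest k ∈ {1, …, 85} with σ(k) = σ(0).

By definition, σ is surjective if every y in the codomain equals σ(x) for some x in the domain.
Since gcd(28, 86) = 2, we have 28x ≡ 0 (mod 2) for all x, so σ(x) ≡ 1 (mod 2).
But 0 ≢ 1 (mod 2), so 0 ∈ ℤ_{86} has no preimage. Thus σ is not surjective.
Since σ is not surjective, we find the least positive k with σ(k) = σ(0): this means 28k ≡ 0 (mod 86), i.e. 86 ∣ 28k. Since gcd(28, 86) = 2, dividing through by 2 this holds exactly when 43 ∣ 14k, and as gcd(14, 43) = 1, exactly when 43 ∣ k.
The smallest positive such k is 43.

43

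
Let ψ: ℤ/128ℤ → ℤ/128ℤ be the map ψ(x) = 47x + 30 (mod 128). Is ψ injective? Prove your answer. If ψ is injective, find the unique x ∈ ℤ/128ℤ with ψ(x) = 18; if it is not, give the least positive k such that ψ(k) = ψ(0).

76

Suppose ψ(s) = ψ(t) in ℤ/128ℤ. Then 47s + 30 ≡ 47t + 30 (mod 128), therefore 47(s − t) ≡ 0 (mod 128).
Since gcd(47, 128) = 1, 47 is invertible modulo 128, hence s − t ≡ 0 (mod 128), i.e. s = t.
Hence ψ is injective.
We now compute 47⁻¹ mod 128 explicitly. Euclid's algorithm: 128 = 2·47 + 34, 47 = 1·34 + 13, 34 = 2·13 + 8, 13 = 1·8 + 5, 8 = 1·5 + 3, 5 = 1·3 + 2, 3 = 1·2 + 1; back-substituting gives 1 = 79·47 − 29·128, so 47⁻¹ ≡ 79 (mod 128).
Since ψ is injective, we find ψ⁻¹(18): we need 47x ≡ 18 − 30 ≡ 116 (mod 128). Using 47⁻¹ = 79: x ≡ 79·116 = 9164 = 71·128 + 76, so x = 76.
Check: ψ(76) = 47·76 + 30 = 3602 = 28·128 + 18 ≡ 18 (mod 128).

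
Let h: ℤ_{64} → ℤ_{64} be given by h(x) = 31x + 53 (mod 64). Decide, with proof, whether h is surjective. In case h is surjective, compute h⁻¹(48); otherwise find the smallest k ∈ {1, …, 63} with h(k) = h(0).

Since gcd(31, 64) = 1, 31 is invertible modulo 64. Euclid's algorithm: 64 = 2·31 + 2, 31 = 15·2 + 1; back-substituting gives 1 = 31·31 − 15·64, so 31⁻¹ ≡ 31 (mod 64).
Then y ↦ 31(y − 53) is a two-sided inverse to h, so every y ∈ ℤ_{64} has a preimage.
Hence h is surjective.
Since h is surjective, we compute h⁻¹(48): solve 31x + 53 ≡ 48 (mod 64), i.e. 31x ≡ 59 (mod 64).
Multiplying by 31⁻¹ = 31 gives x ≡ 31·59 = 1829 = 28·64 + 37 ≡ 37 (mod 64).
Check: h(37) = 31·37 + 53 = 1200 = 18·64 + 48 ≡ 48 (mod 64).

37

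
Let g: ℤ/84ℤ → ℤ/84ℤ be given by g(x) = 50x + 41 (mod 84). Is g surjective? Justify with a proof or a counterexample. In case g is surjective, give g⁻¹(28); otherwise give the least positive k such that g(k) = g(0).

Since gcd(50, 84) = 2, we have 50x ≡ 0 (mod 2) for all x, so g(x) ≡ 1 (mod 2).
But 0 ≢ 1 (mod 2), so 0 ∈ ℤ/84ℤ has no preimage. Hence g is not surjective.
Since g is not surjective, we find the least positive k with g(k) = g(0): this means 50k ≡ 0 (mod 84), i.e. 84 ∣ 50k. Since gcd(50, 84) = 2, dividing through by 2 this holds exactly when 42 ∣ 25k, and as gcd(25, 42) = 1, exactly when 42 ∣ k.
The smallest positive such k is 42.

42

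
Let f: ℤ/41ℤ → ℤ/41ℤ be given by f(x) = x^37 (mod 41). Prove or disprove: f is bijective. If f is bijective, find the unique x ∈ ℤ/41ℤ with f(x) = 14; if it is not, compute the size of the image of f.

Since 41 is prime, the nonzero elements of ℤ/41ℤ form a cyclic group of order 40.
As gcd(37, 40) = 1, raising to the 37th power is a bijection on this group: if x_1^37 ≡ x_2^37 then (x_1x_2^{−1})^37 = 1, and the only element of order dividing gcd(37, 40) = 1 is 1, so x_1 = x_2.
With f(0) = 0 this makes f injective on all of ℤ/41ℤ, hence bijective (finite equal-size domain and codomain). In particular f is bijective.
Since f is bijective, we find the preimage of 14. The inverse of x ↦ x^37 on (ℤ/41ℤ)^× is x ↦ x^13, because 37·13 = 481 = 12·40 + 1 ≡ 1 (mod 40) and x^{40} = 1 for x ≠ 0 (Fermat). So f⁻¹(14) = 14^13 mod 41.
Repeated squaring mod 41: 14^1 ≡ 14, 14^2 ≡ 14² = 196 ≡ 32, 14^4 ≡ 32² = 1024 ≡ 40, 14^8 ≡ 40² = 1600 ≡ 1. Since 13 = 8 + 4 + 1, 14^13 ≡ 1·40·14: 1·40 = 40, then 40·14 = 560 ≡ 27. So 14^13 ≡ 27 (mod 41).
Hence f⁻¹(14) = 27.

27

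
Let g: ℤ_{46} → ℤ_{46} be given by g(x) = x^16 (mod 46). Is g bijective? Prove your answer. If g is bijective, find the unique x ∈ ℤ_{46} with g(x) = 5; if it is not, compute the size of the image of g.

g(22): Repeated squaring mod 46: 22^1 ≡ 22, 22^2 ≡ 22² = 484 ≡ 24, 22^4 ≡ 24² = 576 ≡ 24, 22^8 ≡ 24² = 576 ≡ 24, 22^16 ≡ 24² = 576 ≡ 24. So 22^16 ≡ 24 (mod 46).
g(24): Repeated squaring mod 46: 24^1 ≡ 24, 24^2 ≡ 24² = 576 ≡ 24, 24^4 ≡ 24² = 576 ≡ 24, 24^8 ≡ 24² = 576 ≡ 24, 24^16 ≡ 24² = 576 ≡ 24. So 24^16 ≡ 24 (mod 46).
So g(22) = g(24) = 24 while 22 ≠ 24, therefore g is not injective, hence not bijective.
Since g is not bijective, we determine |image(g)|. Computing x^16 mod 46 for each x (by repeated squaring, reducing mod 46 at every step), the values g(0), g(1), …, g(45) are: 0, 1, 32, 13, 12, 3, 2, 29, 16, 31, 4, 41, 18, 27, 8, 39, 6, 25, 26, 35, 36, 9, 24, 23, 24, 9, 36, 35, 26, 25, 6, 39, 8, 27, 18, 41, 4, 31, 16, 29, 2, 3, 12, 13, 32, 1.
The distinct values are {0, 1, 2, 3, 4, 6, 8, 9, 12, 13, 16, 18, 23, 24, 25, 26, 27, 29, 31, 32, 35, 36, 39, 41}; there are 24 of them.

24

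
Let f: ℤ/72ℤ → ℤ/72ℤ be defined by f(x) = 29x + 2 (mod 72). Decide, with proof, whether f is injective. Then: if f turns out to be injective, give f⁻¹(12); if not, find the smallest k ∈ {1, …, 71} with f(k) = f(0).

50

Recall: f is injective when f(s) = f(t) forces s = t.
Suppose f(s) = f(t) in ℤ/72ℤ. Then 29s + 2 ≡ 29t + 2 (mod 72), so 29(s − t) ≡ 0 (mod 72).
Since gcd(29, 72) = 1, 29 is invertible modulo 72, therefore s − t ≡ 0 (mod 72), i.e. s = t.
So f is injective.
We now compute 29⁻¹ mod 72 explicitly. Euclid's algorithm: 72 = 2·29 + 14, 29 = 2·14 + 1; back-substituting gives 1 = 5·29 − 2·72, so 29⁻¹ ≡ 5 (mod 72).
Since f is injective, we compute f⁻¹(12): solve 29x + 2 ≡ 12 (mod 72), i.e. 29x ≡ 10 (mod 72).
Multiplying by 29⁻¹ = 5 gives x ≡ 5·10 = 50 ≡ 50 (mod 72).
Check: f(50) = 29·50 + 2 = 1452 = 20·72 + 12 ≡ 12 (mod 72).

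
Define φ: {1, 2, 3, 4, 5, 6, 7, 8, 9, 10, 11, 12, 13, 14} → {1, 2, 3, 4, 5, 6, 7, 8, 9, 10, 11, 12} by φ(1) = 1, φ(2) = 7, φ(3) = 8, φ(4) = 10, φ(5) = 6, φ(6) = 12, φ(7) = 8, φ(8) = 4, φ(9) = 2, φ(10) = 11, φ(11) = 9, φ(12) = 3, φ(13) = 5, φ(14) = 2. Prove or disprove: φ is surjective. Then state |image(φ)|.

12

Every element of the codomain has a preimage: 1 = φ(1), 2 = φ(9), 3 = φ(12), 4 = φ(8), 5 = φ(13), 6 = φ(5), 7 = φ(2), 8 = φ(3), 9 = φ(11), 10 = φ(4), 11 = φ(10), 12 = φ(6).
Therefore φ is surjective.
The image of φ is {1, 2, 3, 4, 5, 6, 7, 8, 9, 10, 11, 12}, which has 12 elements.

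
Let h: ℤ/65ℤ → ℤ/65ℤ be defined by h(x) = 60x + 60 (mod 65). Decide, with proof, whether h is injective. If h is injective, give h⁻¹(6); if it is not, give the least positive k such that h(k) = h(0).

Recall: h is injective when h(s) = h(t) forces s = t.
We have gcd(60, 65) = 5 > 1. Taking s = 0 and t = 13: h(0) = 60 and h(13) = 60·13 + 60 = 840 ≡ 60 (mod 65).
So h(0) = h(13) while 0 ≠ 13, therefore h is not injective.
Since h is not injective, we find the least positive k with h(k) = h(0): this means 60k ≡ 0 (mod 65), i.e. 65 ∣ 60k. Since gcd(60, 65) = 5, dividing through by 5 this holds exactly when 13 ∣ 12k, and as gcd(12, 13) = 1, exactly when 13 ∣ k.
The smallest positive such k is 13.

13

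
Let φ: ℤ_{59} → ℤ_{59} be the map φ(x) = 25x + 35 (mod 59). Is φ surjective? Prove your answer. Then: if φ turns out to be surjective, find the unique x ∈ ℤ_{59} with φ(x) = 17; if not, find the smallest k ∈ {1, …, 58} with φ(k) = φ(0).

4

Recall: surjectivity means every element of the codomain has a preimage under φ.
Since gcd(25, 59) = 1, 25 is invertible modulo 59. Euclid's algorithm: 59 = 2·25 + 9, 25 = 2·9 + 7, 9 = 1·7 + 2, 7 = 3·2 + 1; back-substituting gives 1 = 26·25 − 11·59, so 25⁻¹ ≡ 26 (mod 59).
Then y ↦ 26(y − 35) is a two-sided inverse to φ, so every y ∈ ℤ_{59} has a preimage.
Thus φ is surjective.
Since φ is surjective, we compute φ⁻¹(17): solve 25x + 35 ≡ 17 (mod 59), i.e. 25x ≡ 41 (mod 59).
Multiplying by 25⁻¹ = 26 gives x ≡ 26·41 = 1066 = 18·59 + 4 ≡ 4 (mod 59).
Check: φ(4) = 25·4 + 35 = 135 = 2·59 + 17 ≡ 17 (mod 59).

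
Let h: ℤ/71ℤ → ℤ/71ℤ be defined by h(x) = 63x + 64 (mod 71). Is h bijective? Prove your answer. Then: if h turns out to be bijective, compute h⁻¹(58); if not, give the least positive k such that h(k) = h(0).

Suppose h(a) = h(b) in ℤ/71ℤ. Then 63a + 64 ≡ 63b + 64 (mod 71), thus 63(a − b) ≡ 0 (mod 71).
Since gcd(63, 71) = 1, 63 is invertible modulo 71, so a − b ≡ 0 (mod 71), i.e. a = b.
We now compute 63⁻¹ mod 71 explicitly. Euclid's algorithm: 71 = 1·63 + 8, 63 = 7·8 + 7, 8 = 1·7 + 1; back-substituting gives 1 = 62·63 − 55·71, so 63⁻¹ ≡ 62 (mod 71).
For any y ∈ ℤ/71ℤ, x = 62(y − 64) mod 71 satisfies h(x) = 63·62(y − 64) + 64 ≡ y (since 63·62 ≡ 1 mod 71). So every y has a preimage.
Hence h is bijective.
Since h is bijective, we find h⁻¹(58): we need 63x ≡ 58 − 64 ≡ 65 (mod 71). Using 63⁻¹ = 62: x ≡ 62·65 = 4030 = 56·71 + 54, so x = 54.
Check: h(54) = 63·54 + 64 = 3466 = 48·71 + 58 ≡ 58 (mod 71).

54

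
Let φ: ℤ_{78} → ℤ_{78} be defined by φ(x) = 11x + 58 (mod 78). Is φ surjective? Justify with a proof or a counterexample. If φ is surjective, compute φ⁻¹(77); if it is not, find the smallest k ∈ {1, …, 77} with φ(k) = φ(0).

Since gcd(11, 78) = 1, 11 is invertible modulo 78. Euclid's algorithm: 78 = 7·11 + 1; back-substituting gives 1 = 71·11 − 10·78, so 11⁻¹ ≡ 71 (mod 78).
For any y ∈ ℤ_{78}, x = 71(y − 58) mod 78 satisfies φ(x) = 11·71(y − 58) + 58 ≡ y (since 11·71 ≡ 1 mod 78). So every y has a preimage.
So φ is surjective.
Since φ is surjective, we compute φ⁻¹(77): solve 11x + 58 ≡ 77 (mod 78), i.e. 11x ≡ 19 (mod 78).
Multiplying by 11⁻¹ = 71 gives x ≡ 71·19 = 1349 = 17·78 + 23 ≡ 23 (mod 78).
Check: φ(23) = 11·23 + 58 = 311 = 3·78 + 77 ≡ 77 (mod 78).

23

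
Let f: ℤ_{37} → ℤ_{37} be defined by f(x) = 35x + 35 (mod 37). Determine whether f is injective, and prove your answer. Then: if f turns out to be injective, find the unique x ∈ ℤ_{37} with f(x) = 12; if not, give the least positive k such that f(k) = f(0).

If f(x_1) = f(x_2), then 35x_1 ≡ 35x_2 (mod 37). Because gcd(35, 37) = 1, we may cancel 35 to get x_1 ≡ x_2 (mod 37).
Thus f is injective.
We now compute 35⁻¹ mod 37 explicitly. Euclid's algorithm: 37 = 1·35 + 2, 35 = 17·2 + 1; back-substituting gives 1 = 18·35 − 17·37, so 35⁻¹ ≡ 18 (mod 37).
Since f is injective, we find f⁻¹(12): we need 35x ≡ 12 − 35 ≡ 14 (mod 37). Using 35⁻¹ = 18: x ≡ 18·14 = 252 = 6·37 + 30, so x = 30.
Check: f(30) = 35·30 + 35 = 1085 = 29·37 + 12 ≡ 12 (mod 37).

30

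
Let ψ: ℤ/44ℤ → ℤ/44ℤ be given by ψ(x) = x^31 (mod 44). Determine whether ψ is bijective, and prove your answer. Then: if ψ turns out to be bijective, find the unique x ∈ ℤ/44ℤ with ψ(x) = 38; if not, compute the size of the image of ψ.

ψ(0) = 0^31 = 0.
ψ(22): Repeated squaring mod 44: 22^1 ≡ 22, 22^2 ≡ 22² = 484 ≡ 0, 22^4 ≡ 0² = 0, 22^8 ≡ 0² = 0, 22^16 ≡ 0² = 0. Since 31 = 16 + 8 + 4 + 2 + 1, 22^31 ≡ 0·0·0·0·22: 0·0 = 0, then 0·0 = 0, then 0·0 = 0, then 0·22 = 0. So 22^31 ≡ 0 (mod 44).
So ψ(0) = ψ(22) = 0 while 0 ≠ 22, so ψ is not injective, hence not bijective.
Since ψ is not bijective, we determine |image(ψ)|. Computing x^31 mod 44 for each x (by repeated squaring, reducing mod 44 at every step), the values ψ(0), ψ(1), …, ψ(43) are: 0, 1, 24, 3, 4, 5, 28, 7, 8, 9, 32, 11, 12, 13, 36, 15, 16, 17, 40, 19, 20, 21, 0, 23, 24, 25, 4, 27, 28, 29, 8, 31, 32, 33, 12, 35, 36, 37, 16, 39, 40, 41, 20, 43.
The distinct values are {0, 1, 3, 4, 5, 7, 8, 9, 11, 12, 13, 15, 16, 17, 19, 20, 21, 23, 24, 25, 27, 28, 29, 31, 32, 33, 35, 36, 37, 39, 40, 41, 43}; there are 33 of them.

33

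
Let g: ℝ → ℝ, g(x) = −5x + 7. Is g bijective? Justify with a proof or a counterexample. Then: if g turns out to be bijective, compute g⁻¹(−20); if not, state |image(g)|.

27/5

Suppose g(x_1) = g(x_2). Then −5x_1 + 7 = −5x_2 + 7, thus −5x_1 = −5x_2, thus x_1 = x_2.
For any y ∈ ℝ, x = (y − 7)/(−5) satisfies g(x) = y.
Hence g is bijective.
Since g is bijective, we compute g⁻¹(−20) = (−20 − 7)/(−5) = 27/5.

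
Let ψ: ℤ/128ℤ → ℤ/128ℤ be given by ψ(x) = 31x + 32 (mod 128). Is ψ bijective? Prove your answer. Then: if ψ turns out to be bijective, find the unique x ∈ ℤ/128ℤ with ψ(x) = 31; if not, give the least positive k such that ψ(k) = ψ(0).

If ψ(x_1) = ψ(x_2), then 31x_1 ≡ 31x_2 (mod 128). Because gcd(31, 128) = 1, we may cancel 31 to get x_1 ≡ x_2 (mod 128).
We now compute 31⁻¹ mod 128 explicitly. Euclid's algorithm: 128 = 4·31 + 4, 31 = 7·4 + 3, 4 = 1·3 + 1; back-substituting gives 1 = 95·31 − 23·128, so 31⁻¹ ≡ 95 (mod 128).
For any y ∈ ℤ/128ℤ, x = 95(y − 32) mod 128 satisfies ψ(x) = 31·95(y − 32) + 32 ≡ y (since 31·95 ≡ 1 mod 128). So every y has a preimage.
Hence ψ is bijective.
Since ψ is bijective, we compute ψ⁻¹(31): solve 31x + 32 ≡ 31 (mod 128), i.e. 31x ≡ 127 (mod 128).
Multiplying by 31⁻¹ = 95 gives x ≡ 95·127 = 12065 = 94·128 + 33 ≡ 33 (mod 128).
Check: ψ(33) = 31·33 + 32 = 1055 = 8·128 + 31 ≡ 31 (mod 128).

33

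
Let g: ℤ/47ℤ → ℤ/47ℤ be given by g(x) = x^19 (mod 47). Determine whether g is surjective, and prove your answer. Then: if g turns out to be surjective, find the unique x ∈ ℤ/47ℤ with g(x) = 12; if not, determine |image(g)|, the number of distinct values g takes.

7

Since 47 is prime, the nonzero elements of ℤ/47ℤ form a cyclic group of order 46.
As gcd(19, 46) = 1, raising to the 19th power is a bijection on this group: if x_1^19 ≡ x_2^19 then (x_1x_2^{−1})^19 = 1, and the only element of order dividing gcd(19, 46) = 1 is 1, so x_1 = x_2.
With g(0) = 0 this makes g injective on all of ℤ/47ℤ, hence bijective (finite equal-size domain and codomain). In particular g is surjective.
Since g is surjective, we find the preimage of 12. The inverse of x ↦ x^19 on (ℤ/47ℤ)^× is x ↦ x^17, because 19·17 = 323 = 7·46 + 1 ≡ 1 (mod 46) and x^{46} = 1 for x ≠ 0 (Fermat). So g⁻¹(12) = 12^17 mod 47.
Repeated squaring mod 47: 12^1 ≡ 12, 12^2 ≡ 12² = 144 ≡ 3, 12^4 ≡ 3² = 9, 12^8 ≡ 9² = 81 ≡ 34, 12^16 ≡ 34² = 1156 ≡ 28. Since 17 = 16 + 1, 12^17 ≡ 28·12: 28·12 = 336 ≡ 7. So 12^17 ≡ 7 (mod 47).
Hence g⁻¹(12) = 7.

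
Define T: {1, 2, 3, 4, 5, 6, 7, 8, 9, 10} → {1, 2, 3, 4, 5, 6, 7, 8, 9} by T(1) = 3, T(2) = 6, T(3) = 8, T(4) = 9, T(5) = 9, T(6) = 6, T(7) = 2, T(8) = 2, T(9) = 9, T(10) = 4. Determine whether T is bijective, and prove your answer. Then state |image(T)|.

6

T(4) = 9 = T(5) with 4 ≠ 5, so T is not injective, hence not bijective.
The image of T is {2, 3, 4, 6, 8, 9}, which has 6 elements.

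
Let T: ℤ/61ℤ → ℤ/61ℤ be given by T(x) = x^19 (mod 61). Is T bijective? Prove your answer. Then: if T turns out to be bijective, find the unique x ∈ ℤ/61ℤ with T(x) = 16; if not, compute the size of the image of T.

Since 61 is prime, the nonzero elements of ℤ/61ℤ form a cyclic group of order 60.
As gcd(19, 60) = 1, raising to the 19th power is a bijection on this group: if s^19 ≡ t^19 then (st^{−1})^19 = 1, and the only element of order dividing gcd(19, 60) = 1 is 1, so s = t.
With T(0) = 0 this makes T injective on all of ℤ/61ℤ, hence bijective (finite equal-size domain and codomain). In particular T is bijective.
Since T is bijective, we find the preimage of 16. The inverse of x ↦ x^19 on (ℤ/61ℤ)^× is x ↦ x^19, because 19·19 = 361 = 6·60 + 1 ≡ 1 (mod 60) and x^{60} = 1 for x ≠ 0 (Fermat). So T⁻¹(16) = 16^19 mod 61.
Repeated squaring mod 61: 16^1 ≡ 16, 16^2 ≡ 16² = 256 ≡ 12, 16^4 ≡ 12² = 144 ≡ 22, 16^8 ≡ 22² = 484 ≡ 57, 16^16 ≡ 57² = 3249 ≡ 16. Since 19 = 16 + 2 + 1, 16^19 ≡ 16·12·16: 16·12 = 192 ≡ 9, then 9·16 = 144 ≡ 22. So 16^19 ≡ 22 (mod 61).
Hence T⁻¹(16) = 22.

22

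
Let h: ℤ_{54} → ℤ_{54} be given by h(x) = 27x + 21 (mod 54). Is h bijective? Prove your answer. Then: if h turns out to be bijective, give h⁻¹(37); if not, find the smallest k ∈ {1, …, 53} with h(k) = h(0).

2

We have gcd(27, 54) = 27 > 1. Taking a = 0 and b = 2: h(0) = 21 and h(2) = 27·2 + 21 = 75 ≡ 21 (mod 54).
So h(0) = h(2) while 0 ≠ 2, hence h is not injective, hence not bijective.
Since h is not bijective, we find the least positive k with h(k) = h(0): this means 27k ≡ 0 (mod 54), i.e. 54 ∣ 27k. Since gcd(27, 54) = 27, dividing through by 27 this holds exactly when 2 ∣ k.
The smallest positive such k is 2.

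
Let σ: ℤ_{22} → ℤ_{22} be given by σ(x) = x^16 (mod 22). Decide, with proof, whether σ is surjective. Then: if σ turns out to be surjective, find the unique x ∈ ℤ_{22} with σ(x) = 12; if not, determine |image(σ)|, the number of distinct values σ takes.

σ(10): Repeated squaring mod 22: 10^1 ≡ 10, 10^2 ≡ 10² = 100 ≡ 12, 10^4 ≡ 12² = 144 ≡ 12, 10^8 ≡ 12² = 144 ≡ 12, 10^16 ≡ 12² = 144 ≡ 12. So 10^16 ≡ 12 (mod 22).
σ(12): Repeated squaring mod 22: 12^1 ≡ 12, 12^2 ≡ 12² = 144 ≡ 12, 12^4 ≡ 12² = 144 ≡ 12, 12^8 ≡ 12² = 144 ≡ 12, 12^16 ≡ 12² = 144 ≡ 12. So 12^16 ≡ 12 (mod 22).
So σ(10) = σ(12) = 12 while 10 ≠ 12, so σ is not injective.
A non-injective map from the 22-element set ℤ_{22} to itself takes at most 21 distinct values, so it cannot be surjective. Thus σ is not surjective.
Since σ is not surjective, we determine |image(σ)|. Computing x^16 mod 22 for each x (by repeated squaring, reducing mod 22 at every step), the values σ(0), σ(1), …, σ(21) are: 0, 1, 20, 3, 4, 5, 16, 15, 14, 9, 12, 11, 12, 9, 14, 15, 16, 5, 4, 3, 20, 1.
The distinct values are {0, 1, 3, 4, 5, 9, 11, 12, 14, 15, 16, 20}; there are 12 of them.

12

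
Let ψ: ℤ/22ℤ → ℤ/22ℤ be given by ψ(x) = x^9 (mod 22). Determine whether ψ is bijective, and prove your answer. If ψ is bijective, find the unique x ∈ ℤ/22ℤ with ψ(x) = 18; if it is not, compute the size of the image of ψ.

Computing x^9 mod 22 for each x (by repeated squaring, reducing mod 22 at every step), the values ψ(0), ψ(1), …, ψ(21) are: 0, 1, 6, 15, 14, 9, 2, 19, 18, 5, 10, 11, 12, 17, 4, 3, 20, 13, 8, 7, 16, 21.
Every element of ℤ/22ℤ appears exactly once in this list, so ψ is a bijection, and in particular bijective.
Since ψ is bijective, we read off the preimage of 18 from the same table: ψ(8) = 18, so ψ⁻¹(18) = 8.

8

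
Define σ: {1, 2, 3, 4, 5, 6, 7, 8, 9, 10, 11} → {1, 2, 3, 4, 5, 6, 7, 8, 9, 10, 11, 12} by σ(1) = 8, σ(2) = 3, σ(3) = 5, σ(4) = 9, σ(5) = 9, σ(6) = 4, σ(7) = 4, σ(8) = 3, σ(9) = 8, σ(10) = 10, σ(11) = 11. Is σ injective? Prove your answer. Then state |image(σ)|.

σ(4) = 9 = σ(5) with 4 ≠ 5, so σ is not injective.
The image of σ is {3, 4, 5, 8, 9, 10, 11}, which has 7 elements.

7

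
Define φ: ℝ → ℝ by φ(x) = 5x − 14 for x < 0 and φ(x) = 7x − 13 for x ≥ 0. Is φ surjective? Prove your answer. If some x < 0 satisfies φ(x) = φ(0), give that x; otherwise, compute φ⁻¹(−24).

-2

Both pieces are strictly increasing (slopes 5 and 7), so each is injective on its own interval.
The left piece maps (−∞, 0) onto (−∞, −14); the right piece maps [0, ∞) onto [−13, ∞).
The union (−∞, −14) ∪ [−13, ∞) omits the interval between −14 and −13; in particular −14 has no preimage. So φ is not surjective.
Because the two images are disjoint, no x < 0 has φ(x) = φ(0), so we compute φ⁻¹(−24): −24 lies in (−∞, −14), so solve 5x − 14 = −24: x = (−24 + 14)/5 = −2.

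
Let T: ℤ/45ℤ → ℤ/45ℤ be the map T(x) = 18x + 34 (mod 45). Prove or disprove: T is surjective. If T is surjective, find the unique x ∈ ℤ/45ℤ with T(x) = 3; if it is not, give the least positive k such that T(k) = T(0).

5

Since gcd(18, 45) = 9, we have 18x ≡ 0 (mod 9) for all x, so T(x) ≡ 7 (mod 9).
But 0 ≢ 7 (mod 9), so 0 ∈ ℤ/45ℤ has no preimage. Thus T is not surjective.
Since T is not surjective, we find the least positive k with T(k) = T(0): this means 18k ≡ 0 (mod 45), i.e. 45 ∣ 18k. Since gcd(18, 45) = 9, dividing through by 9 this holds exactly when 5 ∣ 2k, and as gcd(2, 5) = 1, exactly when 5 ∣ k.
The smallest positive such k is 5.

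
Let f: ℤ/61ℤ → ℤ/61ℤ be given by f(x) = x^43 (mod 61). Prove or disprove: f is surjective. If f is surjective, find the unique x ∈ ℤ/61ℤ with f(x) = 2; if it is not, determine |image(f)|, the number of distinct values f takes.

6

Since 61 is prime, the nonzero elements of ℤ/61ℤ form a cyclic group of order 60.
As gcd(43, 60) = 1, raising to the 43rd power is a bijection on this group: if x_1^43 ≡ x_2^43 then (x_1x_2^{−1})^43 = 1, and the only element of order dividing gcd(43, 60) = 1 is 1, so x_1 = x_2.
With f(0) = 0 this makes f injective on all of ℤ/61ℤ, hence bijective (finite equal-size domain and codomain). In particular f is surjective.
Since f is surjective, we find the preimage of 2. The inverse of x ↦ x^43 on (ℤ/61ℤ)^× is x ↦ x^7, because 43·7 = 301 = 5·60 + 1 ≡ 1 (mod 60) and x^{60} = 1 for x ≠ 0 (Fermat). So f⁻¹(2) = 2^7 mod 61.
Repeated squaring mod 61: 2^1 ≡ 2, 2^2 ≡ 2² = 4, 2^4 ≡ 4² = 16. Since 7 = 4 + 2 + 1, 2^7 ≡ 16·4·2: 16·4 = 64 ≡ 3, then 3·2 = 6. So 2^7 ≡ 6 (mod 61).
Hence f⁻¹(2) = 6.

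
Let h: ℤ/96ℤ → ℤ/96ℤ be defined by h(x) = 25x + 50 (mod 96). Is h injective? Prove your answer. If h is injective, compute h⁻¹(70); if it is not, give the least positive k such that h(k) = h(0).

20

By definition, h is injective when h(a) = h(b) forces a = b.
Suppose h(a) = h(b) in ℤ/96ℤ. Then 25a + 50 ≡ 25b + 50 (mod 96), hence 25(a − b) ≡ 0 (mod 96).
Since gcd(25, 96) = 1, 25 is invertible modulo 96, thus a − b ≡ 0 (mod 96), i.e. a = b.
Therefore h is injective.
We now compute 25⁻¹ mod 96 explicitly. Euclid's algorithm: 96 = 3·25 + 21, 25 = 1·21 + 4, 21 = 5·4 + 1; back-substituting gives 1 = 73·25 − 19·96, so 25⁻¹ ≡ 73 (mod 96).
Since h is injective, we find h⁻¹(70): we need 25x ≡ 70 − 50 ≡ 20 (mod 96). Using 25⁻¹ = 73: x ≡ 73·20 = 1460 = 15·96 + 20, so x = 20.
Check: h(20) = 25·20 + 50 = 550 = 5·96 + 70 ≡ 70 (mod 96).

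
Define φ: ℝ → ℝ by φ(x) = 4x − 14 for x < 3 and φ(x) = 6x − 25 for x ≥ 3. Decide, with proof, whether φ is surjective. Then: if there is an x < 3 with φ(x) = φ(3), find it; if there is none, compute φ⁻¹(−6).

7/4

Both pieces are strictly increasing (slopes 4 and 6), so each is injective on its own interval.
The left piece maps (−∞, 3) onto (−∞, −2); the right piece maps [3, ∞) onto [−7, ∞).
The union (−∞, −2) ∪ [−7, ∞) covers ℝ, so φ is surjective.
For the follow-up: the images overlap, so an x < 3 with φ(x) = φ(3) exists. φ(3) = −7; solving 4x − 14 = −7 for x < 3 gives x = (−7 + 14)/4 = 7/4.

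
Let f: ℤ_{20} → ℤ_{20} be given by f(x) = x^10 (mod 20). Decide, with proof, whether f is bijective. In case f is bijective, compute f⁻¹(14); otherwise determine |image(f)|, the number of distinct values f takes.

f(4): Repeated squaring mod 20: 4^1 ≡ 4, 4^2 ≡ 4² = 16, 4^4 ≡ 16² = 256 ≡ 16, 4^8 ≡ 16² = 256 ≡ 16. Since 10 = 8 + 2, 4^10 ≡ 16·16: 16·16 = 256 ≡ 16. So 4^10 ≡ 16 (mod 20).
f(6): Repeated squaring mod 20: 6^1 ≡ 6, 6^2 ≡ 6² = 36 ≡ 16, 6^4 ≡ 16² = 256 ≡ 16, 6^8 ≡ 16² = 256 ≡ 16. Since 10 = 8 + 2, 6^10 ≡ 16·16: 16·16 = 256 ≡ 16. So 6^10 ≡ 16 (mod 20).
So f(4) = f(6) = 16 while 4 ≠ 6, hence f is not injective, hence not bijective.
Since f is not bijective, we determine |image(f)|. Computing x^10 mod 20 for each x (by repeated squaring, reducing mod 20 at every step), the values f(0), f(1), …, f(19) are: 0, 1, 4, 9, 16, 5, 16, 9, 4, 1, 0, 1, 4, 9, 16, 5, 16, 9, 4, 1.
The distinct values are {0, 1, 4, 5, 9, 16}; there are 6 of them.

6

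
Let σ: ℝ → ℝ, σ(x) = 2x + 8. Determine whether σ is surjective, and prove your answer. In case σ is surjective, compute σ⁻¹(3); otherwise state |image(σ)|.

Recall that σ is surjective if every y in the codomain equals σ(x) for some x in the domain.
For any y ∈ ℝ, x = (y − 8)/2 satisfies σ(x) = y.
So σ is surjective.
Since σ is surjective, we compute σ⁻¹(3) = (3 − 8)/2 = −5/2.

-5/2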